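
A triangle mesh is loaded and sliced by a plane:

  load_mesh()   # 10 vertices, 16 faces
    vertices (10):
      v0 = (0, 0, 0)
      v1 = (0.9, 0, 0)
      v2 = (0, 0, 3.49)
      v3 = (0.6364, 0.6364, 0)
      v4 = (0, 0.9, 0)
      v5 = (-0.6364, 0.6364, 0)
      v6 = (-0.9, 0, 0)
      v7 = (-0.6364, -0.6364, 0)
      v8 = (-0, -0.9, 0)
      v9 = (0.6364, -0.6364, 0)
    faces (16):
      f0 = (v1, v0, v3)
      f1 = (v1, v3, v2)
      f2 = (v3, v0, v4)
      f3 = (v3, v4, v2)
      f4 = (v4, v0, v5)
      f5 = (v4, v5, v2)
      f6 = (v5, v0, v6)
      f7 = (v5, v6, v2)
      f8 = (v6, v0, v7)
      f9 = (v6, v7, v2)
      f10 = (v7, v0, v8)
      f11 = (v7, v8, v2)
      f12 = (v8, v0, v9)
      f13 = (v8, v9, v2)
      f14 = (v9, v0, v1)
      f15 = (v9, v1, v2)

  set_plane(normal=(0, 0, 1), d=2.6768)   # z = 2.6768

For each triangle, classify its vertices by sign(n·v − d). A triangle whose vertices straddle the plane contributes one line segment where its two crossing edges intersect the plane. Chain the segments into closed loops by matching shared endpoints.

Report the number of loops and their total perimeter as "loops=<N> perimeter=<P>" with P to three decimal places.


loops=1 perimeter=1.284

Straddling triangles (8 of 16):
  (v1,v3,v2) [--+] → (0.148287, 0.148287, 2.6768)–(0.209708, 0, 2.6768)  len=0.1605
  (v3,v4,v2) [--+] → (0, 0.209708, 2.6768)–(0.148287, 0.148287, 2.6768)  len=0.1605
  (v4,v5,v2) [--+] → (-0.148287, 0.148287, 2.6768)–(0, 0.209708, 2.6768)  len=0.1605
  (v5,v6,v2) [--+] → (-0.209708, 0, 2.6768)–(-0.148287, 0.148287, 2.6768)  len=0.1605
  (v6,v7,v2) [--+] → (-0.148287, -0.148287, 2.6768)–(-0.209708, 0, 2.6768)  len=0.1605
  (v7,v8,v2) [--+] → (0, -0.209708, 2.6768)–(-0.148287, -0.148287, 2.6768)  len=0.1605
  (v8,v9,v2) [--+] → (0.148287, -0.148287, 2.6768)–(0, -0.209708, 2.6768)  len=0.1605
  (v9,v1,v2) [--+] → (0.209708, 0, 2.6768)–(0.148287, -0.148287, 2.6768)  len=0.1605

Chained into 1 loop(s):
  loop 1: 8 segments, perimeter = 1.2840
Total perimeter = 1.284


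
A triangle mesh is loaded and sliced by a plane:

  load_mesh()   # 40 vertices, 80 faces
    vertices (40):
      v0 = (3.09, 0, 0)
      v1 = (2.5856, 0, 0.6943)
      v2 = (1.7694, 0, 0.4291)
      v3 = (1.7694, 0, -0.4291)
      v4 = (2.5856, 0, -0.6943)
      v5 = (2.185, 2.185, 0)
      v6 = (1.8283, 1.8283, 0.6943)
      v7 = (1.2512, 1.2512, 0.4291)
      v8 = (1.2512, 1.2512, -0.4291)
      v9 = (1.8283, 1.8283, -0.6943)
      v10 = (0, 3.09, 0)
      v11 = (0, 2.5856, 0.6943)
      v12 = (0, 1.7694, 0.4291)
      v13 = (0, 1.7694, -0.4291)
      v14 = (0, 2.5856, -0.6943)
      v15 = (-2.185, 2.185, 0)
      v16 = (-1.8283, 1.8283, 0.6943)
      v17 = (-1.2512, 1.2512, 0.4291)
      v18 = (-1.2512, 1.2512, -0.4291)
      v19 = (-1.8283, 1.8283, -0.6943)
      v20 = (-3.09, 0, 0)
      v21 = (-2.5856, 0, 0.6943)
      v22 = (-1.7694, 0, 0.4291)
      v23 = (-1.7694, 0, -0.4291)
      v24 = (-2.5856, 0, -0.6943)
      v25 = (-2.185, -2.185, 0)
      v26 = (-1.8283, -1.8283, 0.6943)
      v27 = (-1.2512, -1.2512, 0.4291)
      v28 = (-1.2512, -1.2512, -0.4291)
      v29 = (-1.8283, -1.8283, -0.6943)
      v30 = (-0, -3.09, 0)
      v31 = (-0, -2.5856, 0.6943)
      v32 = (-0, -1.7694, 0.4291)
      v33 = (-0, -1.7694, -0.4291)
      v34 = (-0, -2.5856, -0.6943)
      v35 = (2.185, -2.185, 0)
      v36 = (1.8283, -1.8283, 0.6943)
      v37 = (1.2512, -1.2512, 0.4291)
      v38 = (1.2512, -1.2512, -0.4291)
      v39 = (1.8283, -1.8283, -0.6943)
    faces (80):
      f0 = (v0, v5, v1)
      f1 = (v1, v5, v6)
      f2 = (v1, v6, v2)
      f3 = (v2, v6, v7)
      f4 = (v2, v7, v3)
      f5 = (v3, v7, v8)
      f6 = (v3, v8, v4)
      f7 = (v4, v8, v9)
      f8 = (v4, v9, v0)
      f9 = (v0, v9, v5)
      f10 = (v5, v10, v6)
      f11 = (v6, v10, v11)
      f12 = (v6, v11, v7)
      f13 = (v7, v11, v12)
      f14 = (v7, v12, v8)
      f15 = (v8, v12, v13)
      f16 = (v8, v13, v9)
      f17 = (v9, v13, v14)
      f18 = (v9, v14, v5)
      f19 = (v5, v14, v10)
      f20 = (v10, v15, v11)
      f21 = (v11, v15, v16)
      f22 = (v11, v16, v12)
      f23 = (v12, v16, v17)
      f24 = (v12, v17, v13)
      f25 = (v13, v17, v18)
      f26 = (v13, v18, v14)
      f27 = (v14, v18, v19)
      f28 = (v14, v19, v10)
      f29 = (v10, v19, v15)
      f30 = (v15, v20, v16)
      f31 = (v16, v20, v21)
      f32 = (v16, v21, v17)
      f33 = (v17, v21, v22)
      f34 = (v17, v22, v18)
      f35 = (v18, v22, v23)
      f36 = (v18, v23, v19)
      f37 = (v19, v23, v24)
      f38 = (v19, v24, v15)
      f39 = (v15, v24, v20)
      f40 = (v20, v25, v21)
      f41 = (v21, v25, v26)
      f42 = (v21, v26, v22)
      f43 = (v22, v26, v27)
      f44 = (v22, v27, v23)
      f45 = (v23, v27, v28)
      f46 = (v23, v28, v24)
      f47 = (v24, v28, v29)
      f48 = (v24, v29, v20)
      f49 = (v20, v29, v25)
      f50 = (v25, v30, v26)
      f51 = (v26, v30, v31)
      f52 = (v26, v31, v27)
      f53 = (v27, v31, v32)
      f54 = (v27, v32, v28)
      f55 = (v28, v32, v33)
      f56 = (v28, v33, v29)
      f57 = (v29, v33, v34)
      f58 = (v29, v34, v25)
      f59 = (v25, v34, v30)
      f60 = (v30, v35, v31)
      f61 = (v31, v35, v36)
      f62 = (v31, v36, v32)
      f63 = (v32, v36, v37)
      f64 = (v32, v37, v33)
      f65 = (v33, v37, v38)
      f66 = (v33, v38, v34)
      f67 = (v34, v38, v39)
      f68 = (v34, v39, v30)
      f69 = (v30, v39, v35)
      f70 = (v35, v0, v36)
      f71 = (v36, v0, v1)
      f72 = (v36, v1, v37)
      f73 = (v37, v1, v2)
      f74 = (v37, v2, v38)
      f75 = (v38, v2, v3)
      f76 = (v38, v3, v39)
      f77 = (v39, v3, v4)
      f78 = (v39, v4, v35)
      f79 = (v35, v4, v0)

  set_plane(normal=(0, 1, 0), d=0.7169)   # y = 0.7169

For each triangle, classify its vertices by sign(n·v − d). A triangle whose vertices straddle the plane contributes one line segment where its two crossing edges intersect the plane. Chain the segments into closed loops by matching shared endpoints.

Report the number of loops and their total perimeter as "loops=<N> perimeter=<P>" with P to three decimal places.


Straddling triangles (20 of 80):
  (v0,v5,v1) [-+-] → (2.79307, 0.7169, 0)–(2.45416, 0.7169, 0.4665)  len=0.5766
  (v1,v5,v6) [-++] → (2.45416, 0.7169, 0.4665)–(2.28865, 0.7169, 0.6943)  len=0.2816
  (v1,v6,v2) [-+-] → (2.28865, 0.7169, 0.6943)–(1.7925, 0.7169, 0.533088)  len=0.5217
  (v2,v6,v7) [-++] → (1.7925, 0.7169, 0.533088)–(1.47249, 0.7169, 0.4291)  len=0.3365
  (v2,v7,v3) [-+-] → (1.47249, 0.7169, 0.4291)–(1.47249, 0.7169, 0.0626228)  len=0.3665
  (v3,v7,v8) [-++] → (1.47249, 0.7169, 0.0626228)–(1.47249, 0.7169, -0.4291)  len=0.4917
  (v3,v8,v4) [-+-] → (1.47249, 0.7169, -0.4291)–(1.82103, 0.7169, -0.542348)  len=0.3665
  (v4,v8,v9) [-++] → (1.82103, 0.7169, -0.542348)–(2.28865, 0.7169, -0.6943)  len=0.4917
  (v4,v9,v0) [-+-] → (2.28865, 0.7169, -0.6943)–(2.59527, 0.7169, -0.272244)  len=0.5217
  (v0,v9,v5) [-++] → (2.59527, 0.7169, -0.272244)–(2.79307, 0.7169, 0)  len=0.3365
  (v15,v20,v16) [+-+] → (-2.79307, 0.7169, 0)–(-2.59527, 0.7169, 0.272244)  len=0.3365
  (v16,v20,v21) [+--] → (-2.59527, 0.7169, 0.272244)–(-2.28865, 0.7169, 0.6943)  len=0.5217
  (v16,v21,v17) [+-+] → (-2.28865, 0.7169, 0.6943)–(-1.82103, 0.7169, 0.542348)  len=0.4917
  (v17,v21,v22) [+--] → (-1.82103, 0.7169, 0.542348)–(-1.47249, 0.7169, 0.4291)  len=0.3665
  (v17,v22,v18) [+-+] → (-1.47249, 0.7169, 0.4291)–(-1.47249, 0.7169, -0.0626228)  len=0.4917
  (v18,v22,v23) [+--] → (-1.47249, 0.7169, -0.0626228)–(-1.47249, 0.7169, -0.4291)  len=0.3665
  (v18,v23,v19) [+-+] → (-1.47249, 0.7169, -0.4291)–(-1.7925, 0.7169, -0.533088)  len=0.3365
  (v19,v23,v24) [+--] → (-1.7925, 0.7169, -0.533088)–(-2.28865, 0.7169, -0.6943)  len=0.5217
  (v19,v24,v15) [+-+] → (-2.28865, 0.7169, -0.6943)–(-2.45416, 0.7169, -0.4665)  len=0.2816
  (v15,v24,v20) [+--] → (-2.45416, 0.7169, -0.4665)–(-2.79307, 0.7169, 0)  len=0.5766

Chained into 2 loop(s):
  loop 1: 10 segments, perimeter = 4.2909
  loop 2: 10 segments, perimeter = 4.2909
Total perimeter = 8.582

loops=2 perimeter=8.582


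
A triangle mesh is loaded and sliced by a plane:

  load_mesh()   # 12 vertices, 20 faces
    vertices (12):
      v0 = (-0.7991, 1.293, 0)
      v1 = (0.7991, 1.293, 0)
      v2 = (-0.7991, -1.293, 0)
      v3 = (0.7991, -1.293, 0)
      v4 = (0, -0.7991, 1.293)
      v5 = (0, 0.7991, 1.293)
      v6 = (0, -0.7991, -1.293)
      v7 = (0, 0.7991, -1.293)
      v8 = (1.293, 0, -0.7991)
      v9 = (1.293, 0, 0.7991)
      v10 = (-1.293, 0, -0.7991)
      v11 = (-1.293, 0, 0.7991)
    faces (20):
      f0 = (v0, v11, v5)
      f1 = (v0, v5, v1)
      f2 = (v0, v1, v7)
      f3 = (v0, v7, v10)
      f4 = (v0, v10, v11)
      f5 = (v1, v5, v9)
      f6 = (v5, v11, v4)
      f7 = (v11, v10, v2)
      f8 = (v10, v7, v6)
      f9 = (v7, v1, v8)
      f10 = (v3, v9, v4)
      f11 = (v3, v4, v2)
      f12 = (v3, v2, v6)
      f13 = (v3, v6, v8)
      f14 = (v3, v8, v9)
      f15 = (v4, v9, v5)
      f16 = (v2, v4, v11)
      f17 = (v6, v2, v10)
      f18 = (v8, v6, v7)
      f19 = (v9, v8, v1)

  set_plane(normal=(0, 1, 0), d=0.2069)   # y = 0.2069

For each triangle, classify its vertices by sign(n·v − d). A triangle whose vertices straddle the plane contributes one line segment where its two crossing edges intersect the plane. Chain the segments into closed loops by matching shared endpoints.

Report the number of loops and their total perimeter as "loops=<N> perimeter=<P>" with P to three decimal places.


Straddling triangles (10 of 20):
  (v0,v11,v5) [+-+] → (-1.21397, 0.2069, 0.671232)–(-0.958221, 0.2069, 0.926979)  len=0.3617
  (v0,v7,v10) [++-] → (-0.958221, 0.2069, -0.926979)–(-1.21397, 0.2069, -0.671232)  len=0.3617
  (v0,v10,v11) [+--] → (-1.21397, 0.2069, -0.671232)–(-1.21397, 0.2069, 0.671232)  len=1.3425
  (v1,v5,v9) [++-] → (0.958221, 0.2069, 0.926979)–(1.21397, 0.2069, 0.671232)  len=0.3617
  (v5,v11,v4) [+--] → (-0.958221, 0.2069, 0.926979)–(0, 0.2069, 1.293)  len=1.0257
  (v10,v7,v6) [-+-] → (-0.958221, 0.2069, -0.926979)–(0, 0.2069, -1.293)  len=1.0257
  (v7,v1,v8) [++-] → (1.21397, 0.2069, -0.671232)–(0.958221, 0.2069, -0.926979)  len=0.3617
  (v4,v9,v5) [--+] → (0.958221, 0.2069, 0.926979)–(0, 0.2069, 1.293)  len=1.0257
  (v8,v6,v7) [--+] → (0, 0.2069, -1.293)–(0.958221, 0.2069, -0.926979)  len=1.0257
  (v9,v8,v1) [--+] → (1.21397, 0.2069, -0.671232)–(1.21397, 0.2069, 0.671232)  len=1.3425

Chained into 1 loop(s):
  loop 1: 10 segments, perimeter = 8.2346
Total perimeter = 8.235

loops=1 perimeter=8.235


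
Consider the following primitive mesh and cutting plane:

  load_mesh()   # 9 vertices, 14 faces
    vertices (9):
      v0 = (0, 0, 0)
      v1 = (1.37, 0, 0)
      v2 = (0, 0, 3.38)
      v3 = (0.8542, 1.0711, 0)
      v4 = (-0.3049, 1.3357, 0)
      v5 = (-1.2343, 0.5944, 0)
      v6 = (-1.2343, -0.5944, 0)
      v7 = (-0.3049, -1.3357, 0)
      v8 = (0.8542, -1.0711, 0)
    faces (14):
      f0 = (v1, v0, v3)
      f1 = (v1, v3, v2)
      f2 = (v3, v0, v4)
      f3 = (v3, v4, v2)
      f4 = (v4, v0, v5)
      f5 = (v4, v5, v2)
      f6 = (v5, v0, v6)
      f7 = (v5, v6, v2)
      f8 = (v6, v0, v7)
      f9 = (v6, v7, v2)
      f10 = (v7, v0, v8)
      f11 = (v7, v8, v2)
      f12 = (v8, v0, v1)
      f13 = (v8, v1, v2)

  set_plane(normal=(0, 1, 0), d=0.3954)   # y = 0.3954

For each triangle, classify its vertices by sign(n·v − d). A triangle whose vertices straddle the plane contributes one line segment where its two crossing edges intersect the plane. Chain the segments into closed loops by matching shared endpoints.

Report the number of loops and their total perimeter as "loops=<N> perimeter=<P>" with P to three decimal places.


loops=1 perimeter=7.840

Straddling triangles (8 of 14):
  (v1,v0,v3) [--+] → (0.315331, 0.3954, 0)–(1.17959, 0.3954, 0)  len=0.8643
  (v1,v3,v2) [-+-] → (1.17959, 0.3954, 0)–(0.315331, 0.3954, 2.13226)  len=2.3008
  (v3,v0,v4) [+-+] → (0.315331, 0.3954, 0)–(-0.0902579, 0.3954, 0)  len=0.4056
  (v3,v4,v2) [++-] → (-0.0902579, 0.3954, 2.37944)–(0.315331, 0.3954, 2.13226)  len=0.4750
  (v4,v0,v5) [+-+] → (-0.0902579, 0.3954, 0)–(-0.821067, 0.3954, 0)  len=0.7308
  (v4,v5,v2) [++-] → (-0.821067, 0.3954, 1.13159)–(-0.0902579, 0.3954, 2.37944)  len=1.4461
  (v5,v0,v6) [+--] → (-0.821067, 0.3954, 0)–(-1.2343, 0.3954, 0)  len=0.4132
  (v5,v6,v2) [+--] → (-1.2343, 0.3954, 0)–(-0.821067, 0.3954, 1.13159)  len=1.2047

Chained into 1 loop(s):
  loop 1: 8 segments, perimeter = 7.8404
Total perimeter = 7.840


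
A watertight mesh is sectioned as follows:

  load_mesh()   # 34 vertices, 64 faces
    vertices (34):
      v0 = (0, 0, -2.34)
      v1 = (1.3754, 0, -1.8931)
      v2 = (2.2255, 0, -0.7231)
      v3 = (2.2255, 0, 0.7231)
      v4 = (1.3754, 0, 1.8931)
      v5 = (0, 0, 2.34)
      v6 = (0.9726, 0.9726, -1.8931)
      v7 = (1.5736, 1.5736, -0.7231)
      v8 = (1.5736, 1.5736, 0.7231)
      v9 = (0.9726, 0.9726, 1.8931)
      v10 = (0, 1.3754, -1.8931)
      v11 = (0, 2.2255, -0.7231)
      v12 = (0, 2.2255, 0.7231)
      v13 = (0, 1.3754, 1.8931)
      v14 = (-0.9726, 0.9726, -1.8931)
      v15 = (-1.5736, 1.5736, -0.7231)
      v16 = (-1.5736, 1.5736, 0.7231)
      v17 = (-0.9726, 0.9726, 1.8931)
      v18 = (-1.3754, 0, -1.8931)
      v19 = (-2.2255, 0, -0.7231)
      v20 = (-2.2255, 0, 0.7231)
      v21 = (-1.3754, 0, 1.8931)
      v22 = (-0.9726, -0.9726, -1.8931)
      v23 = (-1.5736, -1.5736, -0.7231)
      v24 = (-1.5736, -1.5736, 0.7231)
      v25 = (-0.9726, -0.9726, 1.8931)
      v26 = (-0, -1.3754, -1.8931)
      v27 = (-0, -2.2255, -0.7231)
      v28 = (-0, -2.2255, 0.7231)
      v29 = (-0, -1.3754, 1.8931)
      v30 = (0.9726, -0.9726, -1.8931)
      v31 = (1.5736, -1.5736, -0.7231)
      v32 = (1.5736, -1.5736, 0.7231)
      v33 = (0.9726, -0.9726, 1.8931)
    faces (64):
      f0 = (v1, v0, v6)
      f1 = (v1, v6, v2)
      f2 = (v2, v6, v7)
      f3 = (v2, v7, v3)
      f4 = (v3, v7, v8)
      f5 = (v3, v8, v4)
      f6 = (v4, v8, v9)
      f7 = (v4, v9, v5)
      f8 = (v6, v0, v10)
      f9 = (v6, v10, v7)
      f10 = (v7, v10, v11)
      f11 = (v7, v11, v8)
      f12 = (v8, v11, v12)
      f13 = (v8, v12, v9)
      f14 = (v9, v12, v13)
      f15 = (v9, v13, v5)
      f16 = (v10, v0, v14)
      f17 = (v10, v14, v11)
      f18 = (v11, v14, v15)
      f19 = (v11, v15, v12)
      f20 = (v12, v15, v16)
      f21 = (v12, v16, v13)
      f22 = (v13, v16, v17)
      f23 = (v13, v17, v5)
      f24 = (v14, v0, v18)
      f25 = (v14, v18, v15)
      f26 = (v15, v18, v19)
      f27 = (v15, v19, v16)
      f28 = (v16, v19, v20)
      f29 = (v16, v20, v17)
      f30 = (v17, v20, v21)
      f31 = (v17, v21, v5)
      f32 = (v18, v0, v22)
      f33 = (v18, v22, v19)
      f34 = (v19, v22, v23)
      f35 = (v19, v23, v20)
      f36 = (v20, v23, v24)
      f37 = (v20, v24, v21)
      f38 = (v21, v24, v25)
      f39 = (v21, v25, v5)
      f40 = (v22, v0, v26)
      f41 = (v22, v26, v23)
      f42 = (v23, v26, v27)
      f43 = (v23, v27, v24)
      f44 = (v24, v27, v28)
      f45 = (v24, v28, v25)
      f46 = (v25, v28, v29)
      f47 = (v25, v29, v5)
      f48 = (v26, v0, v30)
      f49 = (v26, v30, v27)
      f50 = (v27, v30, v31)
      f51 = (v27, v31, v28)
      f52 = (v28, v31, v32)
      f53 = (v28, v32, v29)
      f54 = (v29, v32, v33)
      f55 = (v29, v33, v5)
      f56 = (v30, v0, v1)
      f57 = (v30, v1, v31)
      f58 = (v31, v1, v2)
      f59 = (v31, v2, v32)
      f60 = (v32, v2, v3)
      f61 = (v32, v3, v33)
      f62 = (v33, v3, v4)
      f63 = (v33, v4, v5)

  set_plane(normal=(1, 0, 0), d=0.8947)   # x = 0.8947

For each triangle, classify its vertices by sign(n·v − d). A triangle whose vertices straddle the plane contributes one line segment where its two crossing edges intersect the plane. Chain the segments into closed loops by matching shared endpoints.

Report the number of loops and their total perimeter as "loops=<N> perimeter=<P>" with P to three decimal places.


loops=1 perimeter=12.751

Straddling triangles (20 of 64):
  (v1,v0,v6) [+-+] → (0.8947, 0, -2.04929)–(0.8947, 0.8947, -1.92889)  len=0.9028
  (v4,v9,v5) [++-] → (0.8947, 0.8947, 1.92889)–(0.8947, 0, 2.04929)  len=0.9028
  (v6,v0,v10) [+--] → (0.8947, 0.8947, -1.92889)–(0.8947, 1.00486, -1.8931)  len=0.1158
  (v6,v10,v7) [+-+] → (0.8947, 1.00486, -1.8931)–(0.8947, 1.48809, -1.22787)  len=0.8222
  (v7,v10,v11) [+--] → (0.8947, 1.48809, -1.22787)–(0.8947, 1.85485, -0.7231)  len=0.6239
  (v7,v11,v8) [+-+] → (0.8947, 1.85485, -0.7231)–(0.8947, 1.85485, 0.0991643)  len=0.8223
  (v8,v11,v12) [+--] → (0.8947, 1.85485, 0.0991643)–(0.8947, 1.85485, 0.7231)  len=0.6239
  (v8,v12,v9) [+-+] → (0.8947, 1.85485, 0.7231)–(0.8947, 1.07295, 1.79939)  len=1.3303
  (v9,v12,v13) [+--] → (0.8947, 1.07295, 1.79939)–(0.8947, 1.00486, 1.8931)  len=0.1158
  (v9,v13,v5) [+--] → (0.8947, 1.00486, 1.8931)–(0.8947, 0.8947, 1.92889)  len=0.1158
  (v26,v0,v30) [--+] → (0.8947, -0.8947, -1.92889)–(0.8947, -1.00486, -1.8931)  len=0.1158
  (v26,v30,v27) [-+-] → (0.8947, -1.00486, -1.8931)–(0.8947, -1.07295, -1.79939)  len=0.1158
  (v27,v30,v31) [-++] → (0.8947, -1.07295, -1.79939)–(0.8947, -1.85485, -0.7231)  len=1.3303
  (v27,v31,v28) [-+-] → (0.8947, -1.85485, -0.7231)–(0.8947, -1.85485, -0.0991643)  len=0.6239
  (v28,v31,v32) [-++] → (0.8947, -1.85485, -0.0991643)–(0.8947, -1.85485, 0.7231)  len=0.8223
  (v28,v32,v29) [-+-] → (0.8947, -1.85485, 0.7231)–(0.8947, -1.48809, 1.22787)  len=0.6239
  (v29,v32,v33) [-++] → (0.8947, -1.48809, 1.22787)–(0.8947, -1.00486, 1.8931)  len=0.8222
  (v29,v33,v5) [-+-] → (0.8947, -1.00486, 1.8931)–(0.8947, -0.8947, 1.92889)  len=0.1158
  (v30,v0,v1) [+-+] → (0.8947, -0.8947, -1.92889)–(0.8947, 0, -2.04929)  len=0.9028
  (v33,v4,v5) [++-] → (0.8947, 0, 2.04929)–(0.8947, -0.8947, 1.92889)  len=0.9028

Chained into 1 loop(s):
  loop 1: 20 segments, perimeter = 12.7514
Total perimeter = 12.751


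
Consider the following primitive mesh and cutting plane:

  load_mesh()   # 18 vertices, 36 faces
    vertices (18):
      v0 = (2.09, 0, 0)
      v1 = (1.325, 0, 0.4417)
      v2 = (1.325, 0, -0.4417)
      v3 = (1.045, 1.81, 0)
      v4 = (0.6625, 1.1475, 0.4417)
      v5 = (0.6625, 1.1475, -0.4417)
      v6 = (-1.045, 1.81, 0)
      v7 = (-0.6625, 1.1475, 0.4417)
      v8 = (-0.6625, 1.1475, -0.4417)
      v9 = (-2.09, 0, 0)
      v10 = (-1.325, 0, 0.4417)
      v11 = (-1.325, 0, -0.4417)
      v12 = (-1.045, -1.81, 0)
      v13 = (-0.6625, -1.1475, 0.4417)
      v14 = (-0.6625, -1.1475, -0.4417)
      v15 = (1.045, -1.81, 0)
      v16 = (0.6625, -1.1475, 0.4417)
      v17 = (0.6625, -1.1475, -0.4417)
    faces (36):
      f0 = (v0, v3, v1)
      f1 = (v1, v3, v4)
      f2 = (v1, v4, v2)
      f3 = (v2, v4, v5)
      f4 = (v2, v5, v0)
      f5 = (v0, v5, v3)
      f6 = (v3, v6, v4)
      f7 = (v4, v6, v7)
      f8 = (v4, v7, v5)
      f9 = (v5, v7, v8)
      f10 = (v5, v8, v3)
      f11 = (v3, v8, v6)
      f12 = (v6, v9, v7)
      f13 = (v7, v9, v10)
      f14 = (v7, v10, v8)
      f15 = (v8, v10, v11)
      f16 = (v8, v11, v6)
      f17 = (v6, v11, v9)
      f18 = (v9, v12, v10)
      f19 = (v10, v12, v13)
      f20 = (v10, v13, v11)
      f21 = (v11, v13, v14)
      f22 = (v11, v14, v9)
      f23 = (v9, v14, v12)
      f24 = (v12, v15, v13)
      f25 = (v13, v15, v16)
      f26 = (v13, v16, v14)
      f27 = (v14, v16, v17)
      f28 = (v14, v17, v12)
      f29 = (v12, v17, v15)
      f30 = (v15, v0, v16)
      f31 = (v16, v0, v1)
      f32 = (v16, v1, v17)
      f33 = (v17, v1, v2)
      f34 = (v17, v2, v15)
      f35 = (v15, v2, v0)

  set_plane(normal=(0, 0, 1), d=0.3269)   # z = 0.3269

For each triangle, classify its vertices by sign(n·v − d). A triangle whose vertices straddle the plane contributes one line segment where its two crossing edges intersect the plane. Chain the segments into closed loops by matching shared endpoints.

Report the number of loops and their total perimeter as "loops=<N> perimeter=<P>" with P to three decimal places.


Straddling triangles (24 of 36):
  (v0,v3,v1) [--+] → (1.25223, 0.470428, 0.3269)–(1.52383, 0, 0.3269)  len=0.5432
  (v1,v3,v4) [+-+] → (1.25223, 0.470428, 0.3269)–(0.761914, 1.31969, 0.3269)  len=0.9806
  (v1,v4,v2) [++-] → (0.748594, 0.99838, 0.3269)–(1.325, 0, 0.3269)  len=1.1528
  (v2,v4,v5) [-+-] → (0.748594, 0.99838, 0.3269)–(0.6625, 1.1475, 0.3269)  len=0.1722
  (v3,v6,v4) [--+] → (0.218712, 1.31969, 0.3269)–(0.761914, 1.31969, 0.3269)  len=0.5432
  (v4,v6,v7) [+-+] → (0.218712, 1.31969, 0.3269)–(-0.761914, 1.31969, 0.3269)  len=0.9806
  (v4,v7,v5) [++-] → (-0.490313, 1.1475, 0.3269)–(0.6625, 1.1475, 0.3269)  len=1.1528
  (v5,v7,v8) [-+-] → (-0.490313, 1.1475, 0.3269)–(-0.6625, 1.1475, 0.3269)  len=0.1722
  (v6,v9,v7) [--+] → (-1.03351, 0.849259, 0.3269)–(-0.761914, 1.31969, 0.3269)  len=0.5432
  (v7,v9,v10) [+-+] → (-1.03351, 0.849259, 0.3269)–(-1.52383, 0, 0.3269)  len=0.9806
  (v7,v10,v8) [++-] → (-1.23891, 0.14912, 0.3269)–(-0.6625, 1.1475, 0.3269)  len=1.1528
  (v8,v10,v11) [-+-] → (-1.23891, 0.14912, 0.3269)–(-1.325, 0, 0.3269)  len=0.1722
  (v9,v12,v10) [--+] → (-1.25223, -0.470428, 0.3269)–(-1.52383, 0, 0.3269)  len=0.5432
  (v10,v12,v13) [+-+] → (-1.25223, -0.470428, 0.3269)–(-0.761914, -1.31969, 0.3269)  len=0.9806
  (v10,v13,v11) [++-] → (-0.748594, -0.99838, 0.3269)–(-1.325, 0, 0.3269)  len=1.1528
  (v11,v13,v14) [-+-] → (-0.748594, -0.99838, 0.3269)–(-0.6625, -1.1475, 0.3269)  len=0.1722
  (v12,v15,v13) [--+] → (-0.218712, -1.31969, 0.3269)–(-0.761914, -1.31969, 0.3269)  len=0.5432
  (v13,v15,v16) [+-+] → (-0.218712, -1.31969, 0.3269)–(0.761914, -1.31969, 0.3269)  len=0.9806
  (v13,v16,v14) [++-] → (0.490313, -1.1475, 0.3269)–(-0.6625, -1.1475, 0.3269)  len=1.1528
  (v14,v16,v17) [-+-] → (0.490313, -1.1475, 0.3269)–(0.6625, -1.1475, 0.3269)  len=0.1722
  (v15,v0,v16) [--+] → (1.03351, -0.849259, 0.3269)–(0.761914, -1.31969, 0.3269)  len=0.5432
  (v16,v0,v1) [+-+] → (1.03351, -0.849259, 0.3269)–(1.52383, 0, 0.3269)  len=0.9806
  (v16,v1,v17) [++-] → (1.23891, -0.14912, 0.3269)–(0.6625, -1.1475, 0.3269)  len=1.1528
  (v17,v1,v2) [-+-] → (1.23891, -0.14912, 0.3269)–(1.325, 0, 0.3269)  len=0.1722

Chained into 2 loop(s):
  loop 1: 12 segments, perimeter = 9.1430
  loop 2: 12 segments, perimeter = 7.9501
Total perimeter = 17.093

loops=2 perimeter=17.093


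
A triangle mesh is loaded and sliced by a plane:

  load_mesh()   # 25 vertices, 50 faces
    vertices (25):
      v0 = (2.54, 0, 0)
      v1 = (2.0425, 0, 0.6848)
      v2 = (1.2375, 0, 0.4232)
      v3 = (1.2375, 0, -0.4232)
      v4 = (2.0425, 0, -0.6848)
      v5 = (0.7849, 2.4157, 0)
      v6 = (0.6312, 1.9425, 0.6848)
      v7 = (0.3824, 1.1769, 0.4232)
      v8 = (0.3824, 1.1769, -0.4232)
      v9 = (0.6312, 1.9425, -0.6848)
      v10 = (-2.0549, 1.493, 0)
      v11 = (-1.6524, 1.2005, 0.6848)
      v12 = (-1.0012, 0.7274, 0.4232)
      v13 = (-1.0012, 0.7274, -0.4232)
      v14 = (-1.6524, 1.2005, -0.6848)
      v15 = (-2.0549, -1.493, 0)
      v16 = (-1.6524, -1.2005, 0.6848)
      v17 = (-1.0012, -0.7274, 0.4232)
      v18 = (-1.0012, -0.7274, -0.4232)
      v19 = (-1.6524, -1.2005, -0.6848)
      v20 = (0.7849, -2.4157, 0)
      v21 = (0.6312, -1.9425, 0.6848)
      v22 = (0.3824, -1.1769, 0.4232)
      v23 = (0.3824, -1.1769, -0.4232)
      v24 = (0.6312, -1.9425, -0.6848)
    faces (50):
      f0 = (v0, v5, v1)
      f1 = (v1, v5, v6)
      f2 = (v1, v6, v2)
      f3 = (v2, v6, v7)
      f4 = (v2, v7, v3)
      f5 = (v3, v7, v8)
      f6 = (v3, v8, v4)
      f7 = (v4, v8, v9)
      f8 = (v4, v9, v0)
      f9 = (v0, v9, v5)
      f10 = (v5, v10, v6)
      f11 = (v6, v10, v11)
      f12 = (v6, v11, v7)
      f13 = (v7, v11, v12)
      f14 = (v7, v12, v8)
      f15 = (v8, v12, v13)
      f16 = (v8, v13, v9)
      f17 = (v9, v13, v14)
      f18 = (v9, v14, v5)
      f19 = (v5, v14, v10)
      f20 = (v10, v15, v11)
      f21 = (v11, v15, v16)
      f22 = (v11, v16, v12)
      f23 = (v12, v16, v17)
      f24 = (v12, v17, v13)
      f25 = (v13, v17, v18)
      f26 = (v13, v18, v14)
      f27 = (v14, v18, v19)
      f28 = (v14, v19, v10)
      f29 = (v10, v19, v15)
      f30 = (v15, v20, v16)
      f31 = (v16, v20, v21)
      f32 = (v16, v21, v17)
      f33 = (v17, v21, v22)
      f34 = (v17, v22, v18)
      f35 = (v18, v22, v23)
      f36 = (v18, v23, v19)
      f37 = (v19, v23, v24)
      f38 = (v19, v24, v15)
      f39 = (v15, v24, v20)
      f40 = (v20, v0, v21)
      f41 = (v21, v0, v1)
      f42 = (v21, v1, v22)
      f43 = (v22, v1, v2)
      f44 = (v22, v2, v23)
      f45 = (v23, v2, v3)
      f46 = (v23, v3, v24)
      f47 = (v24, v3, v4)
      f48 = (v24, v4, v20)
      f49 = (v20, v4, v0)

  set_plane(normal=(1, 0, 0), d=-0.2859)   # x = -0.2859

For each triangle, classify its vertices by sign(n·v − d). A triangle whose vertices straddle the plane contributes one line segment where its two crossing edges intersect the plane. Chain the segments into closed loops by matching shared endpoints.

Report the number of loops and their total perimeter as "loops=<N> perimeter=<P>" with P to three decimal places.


loops=2 perimeter=7.845

Straddling triangles (20 of 50):
  (v5,v10,v6) [+-+] → (-0.2859, 2.06778, 0)–(-0.2859, 1.78903, 0.450993)  len=0.5302
  (v6,v10,v11) [+--] → (-0.2859, 1.78903, 0.450993)–(-0.2859, 1.64451, 0.6848)  len=0.2749
  (v6,v11,v7) [+-+] → (-0.2859, 1.64451, 0.6848)–(-0.2859, 1.18465, 0.509119)  len=0.4923
  (v7,v11,v12) [+--] → (-0.2859, 1.18465, 0.509119)–(-0.2859, 0.959785, 0.4232)  len=0.2407
  (v7,v12,v8) [+-+] → (-0.2859, 0.959785, 0.4232)–(-0.2859, 0.959785, -0.0143758)  len=0.4376
  (v8,v12,v13) [+--] → (-0.2859, 0.959785, -0.0143758)–(-0.2859, 0.959785, -0.4232)  len=0.4088
  (v8,v13,v9) [+-+] → (-0.2859, 0.959785, -0.4232)–(-0.2859, 1.25984, -0.53783)  len=0.3212
  (v9,v13,v14) [+--] → (-0.2859, 1.25984, -0.53783)–(-0.2859, 1.64451, -0.6848)  len=0.4118
  (v9,v14,v5) [+-+] → (-0.2859, 1.64451, -0.6848)–(-0.2859, 1.88182, -0.300859)  len=0.4514
  (v5,v14,v10) [+--] → (-0.2859, 1.88182, -0.300859)–(-0.2859, 2.06778, 0)  len=0.3537
  (v15,v20,v16) [-+-] → (-0.2859, -2.06778, 0)–(-0.2859, -1.88182, 0.300859)  len=0.3537
  (v16,v20,v21) [-++] → (-0.2859, -1.88182, 0.300859)–(-0.2859, -1.64451, 0.6848)  len=0.4514
  (v16,v21,v17) [-+-] → (-0.2859, -1.64451, 0.6848)–(-0.2859, -1.25984, 0.53783)  len=0.4118
  (v17,v21,v22) [-++] → (-0.2859, -1.25984, 0.53783)–(-0.2859, -0.959785, 0.4232)  len=0.3212
  (v17,v22,v18) [-+-] → (-0.2859, -0.959785, 0.4232)–(-0.2859, -0.959785, 0.0143758)  len=0.4088
  (v18,v22,v23) [-++] → (-0.2859, -0.959785, 0.0143758)–(-0.2859, -0.959785, -0.4232)  len=0.4376
  (v18,v23,v19) [-+-] → (-0.2859, -0.959785, -0.4232)–(-0.2859, -1.18465, -0.509119)  len=0.2407
  (v19,v23,v24) [-++] → (-0.2859, -1.18465, -0.509119)–(-0.2859, -1.64451, -0.6848)  len=0.4923
  (v19,v24,v15) [-+-] → (-0.2859, -1.64451, -0.6848)–(-0.2859, -1.78903, -0.450993)  len=0.2749
  (v15,v24,v20) [-++] → (-0.2859, -1.78903, -0.450993)–(-0.2859, -2.06778, 0)  len=0.5302

Chained into 2 loop(s):
  loop 1: 10 segments, perimeter = 3.9225
  loop 2: 10 segments, perimeter = 3.9225
Total perimeter = 7.845


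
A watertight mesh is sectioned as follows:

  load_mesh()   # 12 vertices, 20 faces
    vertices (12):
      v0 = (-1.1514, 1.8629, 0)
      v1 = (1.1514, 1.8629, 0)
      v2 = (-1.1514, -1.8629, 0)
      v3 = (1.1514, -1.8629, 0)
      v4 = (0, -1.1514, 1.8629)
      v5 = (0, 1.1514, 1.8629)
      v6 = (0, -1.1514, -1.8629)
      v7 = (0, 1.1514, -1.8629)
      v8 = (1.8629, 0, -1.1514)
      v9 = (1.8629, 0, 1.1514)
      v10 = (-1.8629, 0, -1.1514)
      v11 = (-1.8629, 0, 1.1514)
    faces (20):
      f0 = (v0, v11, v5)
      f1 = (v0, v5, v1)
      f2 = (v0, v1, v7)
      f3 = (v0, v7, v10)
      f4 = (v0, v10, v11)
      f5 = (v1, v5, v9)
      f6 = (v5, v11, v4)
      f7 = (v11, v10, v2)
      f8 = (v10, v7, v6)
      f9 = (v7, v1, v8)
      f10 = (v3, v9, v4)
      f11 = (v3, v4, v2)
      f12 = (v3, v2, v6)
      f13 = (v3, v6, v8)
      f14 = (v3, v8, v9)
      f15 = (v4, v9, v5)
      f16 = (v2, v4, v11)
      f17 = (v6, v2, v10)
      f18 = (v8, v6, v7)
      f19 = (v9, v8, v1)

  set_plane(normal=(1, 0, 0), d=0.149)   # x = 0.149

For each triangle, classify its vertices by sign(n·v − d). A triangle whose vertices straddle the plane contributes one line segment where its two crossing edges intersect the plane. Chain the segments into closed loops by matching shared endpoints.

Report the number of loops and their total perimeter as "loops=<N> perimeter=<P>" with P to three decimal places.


loops=1 perimeter=12.223

Straddling triangles (10 of 20):
  (v0,v5,v1) [--+] → (0.149, 1.24347, 1.62183)–(0.149, 1.8629, 0)  len=1.7361
  (v0,v1,v7) [-+-] → (0.149, 1.8629, 0)–(0.149, 1.24347, -1.62183)  len=1.7361
  (v1,v5,v9) [+-+] → (0.149, 1.24347, 1.62183)–(0.149, 1.05931, 1.80599)  len=0.2604
  (v7,v1,v8) [-++] → (0.149, 1.24347, -1.62183)–(0.149, 1.05931, -1.80599)  len=0.2604
  (v3,v9,v4) [++-] → (0.149, -1.05931, 1.80599)–(0.149, -1.24347, 1.62183)  len=0.2604
  (v3,v4,v2) [+--] → (0.149, -1.24347, 1.62183)–(0.149, -1.8629, 0)  len=1.7361
  (v3,v2,v6) [+--] → (0.149, -1.8629, 0)–(0.149, -1.24347, -1.62183)  len=1.7361
  (v3,v6,v8) [+-+] → (0.149, -1.24347, -1.62183)–(0.149, -1.05931, -1.80599)  len=0.2604
  (v4,v9,v5) [-+-] → (0.149, -1.05931, 1.80599)–(0.149, 1.05931, 1.80599)  len=2.1186
  (v8,v6,v7) [+--] → (0.149, -1.05931, -1.80599)–(0.149, 1.05931, -1.80599)  len=2.1186

Chained into 1 loop(s):
  loop 1: 10 segments, perimeter = 12.2234
Total perimeter = 12.223


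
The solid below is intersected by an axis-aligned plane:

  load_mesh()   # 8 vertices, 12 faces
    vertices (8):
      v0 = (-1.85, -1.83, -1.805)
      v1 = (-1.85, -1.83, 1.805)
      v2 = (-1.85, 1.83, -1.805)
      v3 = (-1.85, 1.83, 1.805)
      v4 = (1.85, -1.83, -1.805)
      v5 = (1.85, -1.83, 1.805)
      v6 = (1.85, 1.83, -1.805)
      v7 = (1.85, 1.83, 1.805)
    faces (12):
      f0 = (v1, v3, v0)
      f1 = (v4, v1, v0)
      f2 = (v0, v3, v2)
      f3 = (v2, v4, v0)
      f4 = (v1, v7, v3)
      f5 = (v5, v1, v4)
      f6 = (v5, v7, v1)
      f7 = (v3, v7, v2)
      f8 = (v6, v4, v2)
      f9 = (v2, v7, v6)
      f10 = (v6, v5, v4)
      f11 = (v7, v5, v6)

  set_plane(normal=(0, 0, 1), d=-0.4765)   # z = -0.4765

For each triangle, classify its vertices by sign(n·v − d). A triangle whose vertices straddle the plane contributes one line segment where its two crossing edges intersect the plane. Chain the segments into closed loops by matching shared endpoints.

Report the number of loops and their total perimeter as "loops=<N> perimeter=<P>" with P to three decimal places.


loops=1 perimeter=14.720

Straddling triangles (8 of 12):
  (v1,v3,v0) [++-] → (-1.85, -0.4831, -0.4765)–(-1.85, -1.83, -0.4765)  len=1.3469
  (v4,v1,v0) [-+-] → (0.48838, -1.83, -0.4765)–(-1.85, -1.83, -0.4765)  len=2.3384
  (v0,v3,v2) [-+-] → (-1.85, -0.4831, -0.4765)–(-1.85, 1.83, -0.4765)  len=2.3131
  (v5,v1,v4) [++-] → (0.48838, -1.83, -0.4765)–(1.85, -1.83, -0.4765)  len=1.3616
  (v3,v7,v2) [++-] → (-0.48838, 1.83, -0.4765)–(-1.85, 1.83, -0.4765)  len=1.3616
  (v2,v7,v6) [-+-] → (-0.48838, 1.83, -0.4765)–(1.85, 1.83, -0.4765)  len=2.3384
  (v6,v5,v4) [-+-] → (1.85, 0.4831, -0.4765)–(1.85, -1.83, -0.4765)  len=2.3131
  (v7,v5,v6) [++-] → (1.85, 0.4831, -0.4765)–(1.85, 1.83, -0.4765)  len=1.3469

Chained into 1 loop(s):
  loop 1: 8 segments, perimeter = 14.7200
Total perimeter = 14.720


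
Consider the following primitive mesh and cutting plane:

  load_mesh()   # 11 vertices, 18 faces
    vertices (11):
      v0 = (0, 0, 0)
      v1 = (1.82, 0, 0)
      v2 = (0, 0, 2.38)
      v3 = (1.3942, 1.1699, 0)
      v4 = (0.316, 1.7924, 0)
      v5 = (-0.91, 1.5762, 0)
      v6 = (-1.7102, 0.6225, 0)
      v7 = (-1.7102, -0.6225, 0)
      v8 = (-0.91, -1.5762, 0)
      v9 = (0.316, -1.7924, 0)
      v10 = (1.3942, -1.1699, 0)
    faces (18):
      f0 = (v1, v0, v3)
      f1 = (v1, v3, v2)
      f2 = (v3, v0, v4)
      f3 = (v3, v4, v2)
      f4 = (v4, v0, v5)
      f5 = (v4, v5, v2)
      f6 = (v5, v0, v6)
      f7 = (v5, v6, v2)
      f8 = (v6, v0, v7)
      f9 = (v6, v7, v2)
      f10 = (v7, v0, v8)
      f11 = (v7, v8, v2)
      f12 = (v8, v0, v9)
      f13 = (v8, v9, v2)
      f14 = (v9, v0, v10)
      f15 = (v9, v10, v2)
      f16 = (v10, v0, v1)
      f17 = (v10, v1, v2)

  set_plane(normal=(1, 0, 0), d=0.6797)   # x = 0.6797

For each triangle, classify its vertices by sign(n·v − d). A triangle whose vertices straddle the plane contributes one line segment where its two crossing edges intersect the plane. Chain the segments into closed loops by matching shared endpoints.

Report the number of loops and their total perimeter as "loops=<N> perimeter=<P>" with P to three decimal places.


Straddling triangles (8 of 18):
  (v1,v0,v3) [+-+] → (0.6797, 0, 0)–(0.6797, 0.570349, 0)  len=0.5703
  (v1,v3,v2) [++-] → (0.6797, 0.570349, 1.2197)–(0.6797, 0, 1.49116)  len=0.6317
  (v3,v0,v4) [+--] → (0.6797, 0.570349, 0)–(0.6797, 1.58242, 0)  len=1.0121
  (v3,v4,v2) [+--] → (0.6797, 1.58242, 0)–(0.6797, 0.570349, 1.2197)  len=1.5849
  (v9,v0,v10) [--+] → (0.6797, -0.570349, 0)–(0.6797, -1.58242, 0)  len=1.0121
  (v9,v10,v2) [-+-] → (0.6797, -1.58242, 0)–(0.6797, -0.570349, 1.2197)  len=1.5849
  (v10,v0,v1) [+-+] → (0.6797, -0.570349, 0)–(0.6797, 0, 0)  len=0.5703
  (v10,v1,v2) [++-] → (0.6797, 0, 1.49116)–(0.6797, -0.570349, 1.2197)  len=0.6317

Chained into 1 loop(s):
  loop 1: 8 segments, perimeter = 7.5980
Total perimeter = 7.598

loops=1 perimeter=7.598


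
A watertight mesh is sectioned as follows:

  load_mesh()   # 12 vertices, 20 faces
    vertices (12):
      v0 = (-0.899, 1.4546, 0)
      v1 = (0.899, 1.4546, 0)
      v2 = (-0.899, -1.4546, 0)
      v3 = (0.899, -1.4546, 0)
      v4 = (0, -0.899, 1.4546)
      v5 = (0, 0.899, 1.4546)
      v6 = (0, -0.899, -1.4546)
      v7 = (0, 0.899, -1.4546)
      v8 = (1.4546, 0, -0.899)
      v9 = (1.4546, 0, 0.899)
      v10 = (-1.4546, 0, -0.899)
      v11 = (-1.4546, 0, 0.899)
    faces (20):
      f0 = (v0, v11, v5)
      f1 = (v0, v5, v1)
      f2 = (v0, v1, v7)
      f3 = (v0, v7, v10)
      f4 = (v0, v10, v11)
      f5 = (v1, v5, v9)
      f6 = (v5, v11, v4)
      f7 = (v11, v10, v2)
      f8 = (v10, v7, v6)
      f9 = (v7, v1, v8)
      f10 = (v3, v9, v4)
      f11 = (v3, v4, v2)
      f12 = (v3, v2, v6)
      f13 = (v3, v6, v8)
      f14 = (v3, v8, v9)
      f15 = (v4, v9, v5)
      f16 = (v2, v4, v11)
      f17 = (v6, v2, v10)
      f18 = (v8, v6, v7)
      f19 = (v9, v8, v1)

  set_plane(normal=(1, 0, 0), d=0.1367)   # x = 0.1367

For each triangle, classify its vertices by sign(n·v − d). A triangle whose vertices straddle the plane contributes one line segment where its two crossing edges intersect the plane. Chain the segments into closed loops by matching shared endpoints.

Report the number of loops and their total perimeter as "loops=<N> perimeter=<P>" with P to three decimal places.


Straddling triangles (10 of 20):
  (v0,v5,v1) [--+] → (0.1367, 0.983483, 1.23342)–(0.1367, 1.4546, 0)  len=1.3203
  (v0,v1,v7) [-+-] → (0.1367, 1.4546, 0)–(0.1367, 0.983483, -1.23342)  len=1.3203
  (v1,v5,v9) [+-+] → (0.1367, 0.983483, 1.23342)–(0.1367, 0.814514, 1.40239)  len=0.2390
  (v7,v1,v8) [-++] → (0.1367, 0.983483, -1.23342)–(0.1367, 0.814514, -1.40239)  len=0.2390
  (v3,v9,v4) [++-] → (0.1367, -0.814514, 1.40239)–(0.1367, -0.983483, 1.23342)  len=0.2390
  (v3,v4,v2) [+--] → (0.1367, -0.983483, 1.23342)–(0.1367, -1.4546, 0)  len=1.3203
  (v3,v2,v6) [+--] → (0.1367, -1.4546, 0)–(0.1367, -0.983483, -1.23342)  len=1.3203
  (v3,v6,v8) [+-+] → (0.1367, -0.983483, -1.23342)–(0.1367, -0.814514, -1.40239)  len=0.2390
  (v4,v9,v5) [-+-] → (0.1367, -0.814514, 1.40239)–(0.1367, 0.814514, 1.40239)  len=1.6290
  (v8,v6,v7) [+--] → (0.1367, -0.814514, -1.40239)–(0.1367, 0.814514, -1.40239)  len=1.6290

Chained into 1 loop(s):
  loop 1: 10 segments, perimeter = 9.4952
Total perimeter = 9.495

loops=1 perimeter=9.495


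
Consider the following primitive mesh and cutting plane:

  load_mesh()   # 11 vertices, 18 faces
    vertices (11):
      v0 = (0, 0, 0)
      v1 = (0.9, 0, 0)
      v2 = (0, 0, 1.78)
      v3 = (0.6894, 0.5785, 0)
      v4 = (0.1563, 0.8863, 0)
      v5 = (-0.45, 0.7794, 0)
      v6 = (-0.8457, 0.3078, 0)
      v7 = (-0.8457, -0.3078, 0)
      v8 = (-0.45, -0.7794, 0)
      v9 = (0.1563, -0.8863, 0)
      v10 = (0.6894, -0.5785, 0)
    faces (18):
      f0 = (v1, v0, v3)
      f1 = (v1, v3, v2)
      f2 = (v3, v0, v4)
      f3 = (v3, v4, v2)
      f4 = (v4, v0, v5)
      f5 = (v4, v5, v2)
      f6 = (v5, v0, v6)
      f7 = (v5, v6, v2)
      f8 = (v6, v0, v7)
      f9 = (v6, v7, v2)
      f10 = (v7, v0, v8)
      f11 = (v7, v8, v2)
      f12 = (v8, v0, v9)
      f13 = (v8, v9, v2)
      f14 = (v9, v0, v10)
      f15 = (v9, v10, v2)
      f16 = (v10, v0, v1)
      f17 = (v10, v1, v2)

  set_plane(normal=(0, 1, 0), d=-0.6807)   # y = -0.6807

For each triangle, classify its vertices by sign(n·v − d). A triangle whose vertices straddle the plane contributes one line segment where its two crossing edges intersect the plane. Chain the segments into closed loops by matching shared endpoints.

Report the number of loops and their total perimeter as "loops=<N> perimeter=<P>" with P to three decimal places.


Straddling triangles (6 of 18):
  (v7,v0,v8) [++-] → (-0.393014, -0.6807, 0)–(-0.532815, -0.6807, 0)  len=0.1398
  (v7,v8,v2) [+-+] → (-0.532815, -0.6807, 0)–(-0.393014, -0.6807, 0.225412)  len=0.2652
  (v8,v0,v9) [-+-] → (-0.393014, -0.6807, 0)–(0.120042, -0.6807, 0)  len=0.5131
  (v8,v9,v2) [--+] → (0.120042, -0.6807, 0.412917)–(-0.393014, -0.6807, 0.225412)  len=0.5462
  (v9,v0,v10) [-++] → (0.120042, -0.6807, 0)–(0.512393, -0.6807, 0)  len=0.3924
  (v9,v10,v2) [-++] → (0.512393, -0.6807, 0)–(0.120042, -0.6807, 0.412917)  len=0.5696

Chained into 1 loop(s):
  loop 1: 6 segments, perimeter = 2.4263
Total perimeter = 2.426

loops=1 perimeter=2.426


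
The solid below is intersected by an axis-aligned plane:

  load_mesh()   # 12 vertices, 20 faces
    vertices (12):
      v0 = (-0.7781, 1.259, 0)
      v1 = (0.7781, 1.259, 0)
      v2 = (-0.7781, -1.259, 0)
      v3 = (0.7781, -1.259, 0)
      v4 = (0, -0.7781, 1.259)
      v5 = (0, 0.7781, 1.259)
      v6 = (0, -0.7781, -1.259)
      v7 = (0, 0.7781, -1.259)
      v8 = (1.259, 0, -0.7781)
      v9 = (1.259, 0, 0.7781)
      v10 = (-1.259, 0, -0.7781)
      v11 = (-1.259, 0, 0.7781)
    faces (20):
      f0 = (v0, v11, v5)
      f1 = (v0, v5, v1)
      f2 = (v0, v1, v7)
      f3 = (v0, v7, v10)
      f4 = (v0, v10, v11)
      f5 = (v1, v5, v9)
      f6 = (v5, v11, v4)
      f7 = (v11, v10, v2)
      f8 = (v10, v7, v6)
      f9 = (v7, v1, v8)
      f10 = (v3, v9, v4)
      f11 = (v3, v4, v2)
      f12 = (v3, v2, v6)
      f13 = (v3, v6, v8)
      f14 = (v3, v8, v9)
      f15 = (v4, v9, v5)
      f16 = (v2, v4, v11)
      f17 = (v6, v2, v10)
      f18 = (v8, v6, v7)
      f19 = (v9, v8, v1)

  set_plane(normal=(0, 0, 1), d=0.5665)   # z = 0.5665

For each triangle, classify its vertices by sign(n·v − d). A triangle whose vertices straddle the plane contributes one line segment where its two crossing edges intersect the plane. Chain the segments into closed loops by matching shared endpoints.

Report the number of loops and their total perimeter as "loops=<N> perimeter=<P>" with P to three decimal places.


Straddling triangles (10 of 20):
  (v0,v11,v5) [-++] → (-1.12822, 0.342378, 0.5665)–(-0.427986, 1.04261, 0.5665)  len=0.9903
  (v0,v5,v1) [-+-] → (-0.427986, 1.04261, 0.5665)–(0.427986, 1.04261, 0.5665)  len=0.8560
  (v0,v10,v11) [--+] → (-1.259, 0, 0.5665)–(-1.12822, 0.342378, 0.5665)  len=0.3665
  (v1,v5,v9) [-++] → (0.427986, 1.04261, 0.5665)–(1.12822, 0.342378, 0.5665)  len=0.9903
  (v11,v10,v2) [+--] → (-1.259, 0, 0.5665)–(-1.12822, -0.342378, 0.5665)  len=0.3665
  (v3,v9,v4) [-++] → (1.12822, -0.342378, 0.5665)–(0.427986, -1.04261, 0.5665)  len=0.9903
  (v3,v4,v2) [-+-] → (0.427986, -1.04261, 0.5665)–(-0.427986, -1.04261, 0.5665)  len=0.8560
  (v3,v8,v9) [--+] → (1.259, 0, 0.5665)–(1.12822, -0.342378, 0.5665)  len=0.3665
  (v2,v4,v11) [-++] → (-0.427986, -1.04261, 0.5665)–(-1.12822, -0.342378, 0.5665)  len=0.9903
  (v9,v8,v1) [+--] → (1.259, 0, 0.5665)–(1.12822, 0.342378, 0.5665)  len=0.3665

Chained into 1 loop(s):
  loop 1: 10 segments, perimeter = 7.1391
Total perimeter = 7.139

loops=1 perimeter=7.139
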